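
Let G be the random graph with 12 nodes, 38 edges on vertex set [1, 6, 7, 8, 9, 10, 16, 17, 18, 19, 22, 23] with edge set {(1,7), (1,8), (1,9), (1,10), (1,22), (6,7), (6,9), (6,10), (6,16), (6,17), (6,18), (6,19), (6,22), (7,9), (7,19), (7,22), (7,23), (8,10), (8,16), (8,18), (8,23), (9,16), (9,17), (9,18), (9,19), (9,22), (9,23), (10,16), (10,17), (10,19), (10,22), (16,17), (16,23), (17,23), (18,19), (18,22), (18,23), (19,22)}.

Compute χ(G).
χ(G) = 5

Clique number ω(G) = 5 (lower bound: χ ≥ ω).
The clique on [6, 9, 18, 19, 22] has size 5, forcing χ ≥ 5, and the coloring below uses 5 colors, so χ(G) = 5.
A valid 5-coloring: color 1: [9, 10]; color 2: [1, 6, 23]; color 3: [8, 17, 22]; color 4: [7, 16, 18]; color 5: [19].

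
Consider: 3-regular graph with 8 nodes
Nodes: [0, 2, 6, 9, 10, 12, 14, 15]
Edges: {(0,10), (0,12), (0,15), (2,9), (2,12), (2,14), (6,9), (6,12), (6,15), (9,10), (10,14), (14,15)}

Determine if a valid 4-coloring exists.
Yes, G is 4-colorable

A valid 4-coloring: color 1: [2, 6, 10]; color 2: [0, 9, 14]; color 3: [12, 15].
(χ(G) = 3 ≤ 4.)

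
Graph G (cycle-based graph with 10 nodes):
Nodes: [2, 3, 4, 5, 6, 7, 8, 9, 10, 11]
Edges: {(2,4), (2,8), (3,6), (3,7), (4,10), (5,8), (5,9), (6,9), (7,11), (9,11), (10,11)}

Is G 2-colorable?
Odd cycle [9, 6, 3, 7, 11] needs 3 colors (χ ≥ 3).
Hence χ(G) ≥ 3 > 2, so no proper 2-coloring exists.

No, G is not 2-colorable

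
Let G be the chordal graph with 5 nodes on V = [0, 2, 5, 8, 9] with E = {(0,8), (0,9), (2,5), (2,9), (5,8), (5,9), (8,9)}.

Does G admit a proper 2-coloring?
No, G is not 2-colorable

The clique on vertices [0, 8, 9] has size 3 > 2, so it alone needs 3 colors.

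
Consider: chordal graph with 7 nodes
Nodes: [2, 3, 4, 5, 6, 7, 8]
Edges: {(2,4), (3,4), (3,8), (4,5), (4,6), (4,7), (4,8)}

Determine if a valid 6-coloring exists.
A valid 6-coloring: color 1: [4]; color 2: [2, 5, 6, 7, 8]; color 3: [3].
(χ(G) = 3 ≤ 6.)

Yes, G is 6-colorable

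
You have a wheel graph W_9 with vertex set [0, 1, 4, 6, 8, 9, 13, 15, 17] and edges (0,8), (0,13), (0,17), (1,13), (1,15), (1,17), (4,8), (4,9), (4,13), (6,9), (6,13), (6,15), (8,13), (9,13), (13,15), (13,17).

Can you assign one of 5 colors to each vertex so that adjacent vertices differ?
Yes, G is 5-colorable

A valid 5-coloring: color 1: [13]; color 2: [8, 9, 15, 17]; color 3: [0, 1, 4, 6].
(χ(G) = 3 ≤ 5.)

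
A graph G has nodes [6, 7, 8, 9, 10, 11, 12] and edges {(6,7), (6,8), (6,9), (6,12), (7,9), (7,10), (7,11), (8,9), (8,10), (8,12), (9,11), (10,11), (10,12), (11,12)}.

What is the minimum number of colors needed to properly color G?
Clique number ω(G) = 3 (lower bound: χ ≥ ω).
Suppose a proper 3-coloring c exists. The clique [6, 7, 9] takes 3 distinct colors; by symmetry let c(6) = 1, c(7) = 2, c(9) = 3.
- Vertex 8: neighbors [6, 9] already have colors [1, 3] ⇒ c(8) = 2.
- Vertex 11: neighbors [7, 9] already have colors [2, 3] ⇒ c(11) = 1.
- Vertex 10: neighbors [11, 7] already have colors [1, 2] ⇒ c(10) = 3.
- Vertex 12: neighbors [6, 8, 10] already have colors [1, 2, 3] — all 3 colors blocked. Contradiction.
The forced assignments end in a contradiction, so G has no proper 3-coloring (χ ≥ 4).
The coloring below uses 4 colors, so χ(G) = 4.
A valid 4-coloring: color 1: [8, 11]; color 2: [7, 12]; color 3: [9, 10]; color 4: [6].

χ(G) = 4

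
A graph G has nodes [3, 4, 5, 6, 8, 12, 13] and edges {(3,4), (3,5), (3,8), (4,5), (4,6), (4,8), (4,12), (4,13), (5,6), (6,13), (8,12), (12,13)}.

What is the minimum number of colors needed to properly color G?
Clique number ω(G) = 3 (lower bound: χ ≥ ω).
The clique on [3, 4, 8] has size 3, forcing χ ≥ 3, and the coloring below uses 3 colors, so χ(G) = 3.
A valid 3-coloring: color 1: [4]; color 2: [5, 8, 13]; color 3: [3, 6, 12].

χ(G) = 3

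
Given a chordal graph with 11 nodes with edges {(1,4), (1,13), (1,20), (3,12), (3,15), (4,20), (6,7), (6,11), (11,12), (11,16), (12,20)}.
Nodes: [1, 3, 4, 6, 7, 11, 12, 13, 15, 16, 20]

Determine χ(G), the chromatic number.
χ(G) = 3

Clique number ω(G) = 3 (lower bound: χ ≥ ω).
The clique on [1, 4, 20] has size 3, forcing χ ≥ 3, and the coloring below uses 3 colors, so χ(G) = 3.
A valid 3-coloring: color 1: [1, 6, 12, 15, 16]; color 2: [3, 7, 11, 13, 20]; color 3: [4].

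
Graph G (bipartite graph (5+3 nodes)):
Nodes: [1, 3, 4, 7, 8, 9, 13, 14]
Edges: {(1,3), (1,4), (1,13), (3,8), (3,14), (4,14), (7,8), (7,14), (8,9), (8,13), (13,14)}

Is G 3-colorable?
Yes, G is 3-colorable

A valid 3-coloring: color 1: [1, 8, 14]; color 2: [3, 4, 7, 9, 13].
(χ(G) = 2 ≤ 3.)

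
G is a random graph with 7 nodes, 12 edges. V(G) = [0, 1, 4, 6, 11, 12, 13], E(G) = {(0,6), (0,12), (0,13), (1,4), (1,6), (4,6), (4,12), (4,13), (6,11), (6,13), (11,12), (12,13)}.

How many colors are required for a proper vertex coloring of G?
Clique number ω(G) = 3 (lower bound: χ ≥ ω).
The clique on [0, 12, 13] has size 3, forcing χ ≥ 3, and the coloring below uses 3 colors, so χ(G) = 3.
A valid 3-coloring: color 1: [6, 12]; color 2: [1, 11, 13]; color 3: [0, 4].

χ(G) = 3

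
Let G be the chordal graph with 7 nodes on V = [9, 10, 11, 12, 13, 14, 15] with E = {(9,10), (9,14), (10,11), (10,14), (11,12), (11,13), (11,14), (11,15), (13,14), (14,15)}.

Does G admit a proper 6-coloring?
Yes, G is 6-colorable

A valid 6-coloring: color 1: [12, 14]; color 2: [9, 11]; color 3: [10, 13, 15].
(χ(G) = 3 ≤ 6.)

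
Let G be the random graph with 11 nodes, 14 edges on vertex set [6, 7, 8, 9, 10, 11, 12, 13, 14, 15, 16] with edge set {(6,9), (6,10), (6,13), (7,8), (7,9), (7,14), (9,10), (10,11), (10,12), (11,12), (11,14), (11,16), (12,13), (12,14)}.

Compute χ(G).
χ(G) = 3

Clique number ω(G) = 3 (lower bound: χ ≥ ω).
The clique on [6, 9, 10] has size 3, forcing χ ≥ 3, and the coloring below uses 3 colors, so χ(G) = 3.
A valid 3-coloring: color 1: [6, 7, 12, 15, 16]; color 2: [8, 10, 13, 14]; color 3: [9, 11].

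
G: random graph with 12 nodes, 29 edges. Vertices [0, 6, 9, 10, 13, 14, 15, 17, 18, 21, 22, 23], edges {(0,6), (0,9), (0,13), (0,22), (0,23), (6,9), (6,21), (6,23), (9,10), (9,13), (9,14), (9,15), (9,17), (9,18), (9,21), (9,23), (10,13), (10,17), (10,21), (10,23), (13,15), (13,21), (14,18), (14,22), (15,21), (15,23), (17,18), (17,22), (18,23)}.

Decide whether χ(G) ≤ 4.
Yes, G is 4-colorable

A valid 4-coloring: color 1: [9, 22]; color 2: [13, 14, 17, 23]; color 3: [6, 10, 15, 18]; color 4: [0, 21].
(χ(G) = 4 ≤ 4.)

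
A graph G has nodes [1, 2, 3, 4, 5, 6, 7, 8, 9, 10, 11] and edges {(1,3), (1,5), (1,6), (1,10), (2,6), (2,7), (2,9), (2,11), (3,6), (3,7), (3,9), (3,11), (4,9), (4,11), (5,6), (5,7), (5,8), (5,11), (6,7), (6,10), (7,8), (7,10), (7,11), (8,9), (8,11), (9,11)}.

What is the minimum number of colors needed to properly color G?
Clique number ω(G) = 4 (lower bound: χ ≥ ω).
The clique on [5, 7, 8, 11] has size 4, forcing χ ≥ 4, and the coloring below uses 4 colors, so χ(G) = 4.
A valid 4-coloring: color 1: [6, 11]; color 2: [1, 7, 9]; color 3: [2, 3, 4, 5, 10]; color 4: [8].

χ(G) = 4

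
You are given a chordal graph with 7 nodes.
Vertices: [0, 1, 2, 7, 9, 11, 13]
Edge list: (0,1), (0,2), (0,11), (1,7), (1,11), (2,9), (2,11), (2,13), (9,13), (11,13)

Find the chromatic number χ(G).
χ(G) = 3

Clique number ω(G) = 3 (lower bound: χ ≥ ω).
The clique on [0, 1, 11] has size 3, forcing χ ≥ 3, and the coloring below uses 3 colors, so χ(G) = 3.
A valid 3-coloring: color 1: [7, 9, 11]; color 2: [1, 2]; color 3: [0, 13].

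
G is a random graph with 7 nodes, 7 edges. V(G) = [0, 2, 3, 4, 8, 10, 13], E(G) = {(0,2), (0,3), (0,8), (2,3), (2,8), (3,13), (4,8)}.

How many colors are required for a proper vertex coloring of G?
Clique number ω(G) = 3 (lower bound: χ ≥ ω).
The clique on [0, 2, 8] has size 3, forcing χ ≥ 3, and the coloring below uses 3 colors, so χ(G) = 3.
A valid 3-coloring: color 1: [3, 8, 10]; color 2: [0, 4, 13]; color 3: [2].

χ(G) = 3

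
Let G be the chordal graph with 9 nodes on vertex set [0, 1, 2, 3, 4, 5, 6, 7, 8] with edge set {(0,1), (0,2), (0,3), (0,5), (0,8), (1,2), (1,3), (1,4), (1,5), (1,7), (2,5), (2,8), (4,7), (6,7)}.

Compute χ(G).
Clique number ω(G) = 4 (lower bound: χ ≥ ω).
The clique on [0, 1, 2, 5] has size 4, forcing χ ≥ 4, and the coloring below uses 4 colors, so χ(G) = 4.
A valid 4-coloring: color 1: [1, 6, 8]; color 2: [0, 7]; color 3: [2, 3, 4]; color 4: [5].

χ(G) = 4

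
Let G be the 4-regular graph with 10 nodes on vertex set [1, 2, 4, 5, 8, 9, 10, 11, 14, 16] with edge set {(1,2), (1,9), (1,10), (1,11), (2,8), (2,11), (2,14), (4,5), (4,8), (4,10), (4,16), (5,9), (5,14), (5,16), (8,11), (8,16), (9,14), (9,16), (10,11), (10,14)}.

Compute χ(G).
χ(G) = 4

Clique number ω(G) = 3 (lower bound: χ ≥ ω).
Suppose a proper 3-coloring c exists. The clique [1, 2, 11] takes 3 distinct colors; by symmetry let c(1) = 1, c(2) = 2, c(11) = 3.
- Vertex 8: neighbors [2, 11] already have colors [2, 3] ⇒ c(8) = 1.
- Vertex 10: neighbors [1, 11] already have colors [1, 3] ⇒ c(10) = 2.
- Vertex 4: neighbors [8, 10] already have colors [1, 2] ⇒ c(4) = 3.
- Vertex 16: neighbors [8, 4] already have colors [1, 3] ⇒ c(16) = 2.
- Vertex 5: neighbors [16, 4] already have colors [2, 3] ⇒ c(5) = 1.
- Vertex 9: neighbors [1, 16] already have colors [1, 2] ⇒ c(9) = 3.
- Vertex 14: neighbors [5, 2, 9] already have colors [1, 2, 3] — all 3 colors blocked. Contradiction.
The forced assignments end in a contradiction, so G has no proper 3-coloring (χ ≥ 4).
The coloring below uses 4 colors, so χ(G) = 4.
A valid 4-coloring: color 1: [5, 8, 10]; color 2: [2, 4, 9]; color 3: [11, 14, 16]; color 4: [1].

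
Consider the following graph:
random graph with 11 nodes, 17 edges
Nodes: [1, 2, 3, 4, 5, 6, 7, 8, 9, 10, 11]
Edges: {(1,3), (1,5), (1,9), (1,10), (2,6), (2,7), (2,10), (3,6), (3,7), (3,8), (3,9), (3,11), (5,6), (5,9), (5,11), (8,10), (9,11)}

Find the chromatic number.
χ(G) = 3

Clique number ω(G) = 3 (lower bound: χ ≥ ω).
The clique on [1, 3, 9] has size 3, forcing χ ≥ 3, and the coloring below uses 3 colors, so χ(G) = 3.
A valid 3-coloring: color 1: [3, 4, 5, 10]; color 2: [2, 8, 9]; color 3: [1, 6, 7, 11].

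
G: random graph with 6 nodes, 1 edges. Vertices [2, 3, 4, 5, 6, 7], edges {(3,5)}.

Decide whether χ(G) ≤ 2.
Yes, G is 2-colorable

A valid 2-coloring: color 1: [2, 4, 5, 6, 7]; color 2: [3].
(χ(G) = 2 ≤ 2.)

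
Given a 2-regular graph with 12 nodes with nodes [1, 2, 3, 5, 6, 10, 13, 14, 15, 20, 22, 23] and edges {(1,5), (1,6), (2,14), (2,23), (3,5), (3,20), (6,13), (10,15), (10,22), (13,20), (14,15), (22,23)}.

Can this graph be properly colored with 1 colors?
Edge (1,5) forces its endpoints to differ, so 1 color is not enough.

No, G is not 1-colorable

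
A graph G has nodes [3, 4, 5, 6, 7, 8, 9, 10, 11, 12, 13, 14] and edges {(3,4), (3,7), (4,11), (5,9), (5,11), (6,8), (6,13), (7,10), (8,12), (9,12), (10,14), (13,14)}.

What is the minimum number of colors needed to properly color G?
χ(G) = 2

Clique number ω(G) = 2 (lower bound: χ ≥ ω).
The graph is bipartite (no odd cycle), so 2 colors suffice: χ(G) = 2.
A valid 2-coloring: color 1: [3, 8, 9, 10, 11, 13]; color 2: [4, 5, 6, 7, 12, 14].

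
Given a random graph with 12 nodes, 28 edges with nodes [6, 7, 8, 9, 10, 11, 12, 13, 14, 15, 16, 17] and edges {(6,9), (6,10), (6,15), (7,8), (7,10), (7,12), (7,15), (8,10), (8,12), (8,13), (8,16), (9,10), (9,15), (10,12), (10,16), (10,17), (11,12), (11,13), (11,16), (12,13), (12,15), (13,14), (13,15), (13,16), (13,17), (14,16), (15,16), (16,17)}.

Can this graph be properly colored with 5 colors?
A valid 5-coloring: color 1: [10, 13]; color 2: [6, 12, 16]; color 3: [8, 11, 14, 15, 17]; color 4: [7, 9].
(χ(G) = 4 ≤ 5.)

Yes, G is 5-colorable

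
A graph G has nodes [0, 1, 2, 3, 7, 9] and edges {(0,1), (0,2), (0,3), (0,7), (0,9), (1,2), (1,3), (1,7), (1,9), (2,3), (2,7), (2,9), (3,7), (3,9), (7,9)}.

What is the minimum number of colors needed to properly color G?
Clique number ω(G) = 6 (lower bound: χ ≥ ω).
The clique on [0, 1, 2, 3, 7, 9] has size 6, forcing χ ≥ 6, and the coloring below uses 6 colors, so χ(G) = 6.
A valid 6-coloring: color 1: [3]; color 2: [2]; color 3: [9]; color 4: [0]; color 5: [1]; color 6: [7].

χ(G) = 6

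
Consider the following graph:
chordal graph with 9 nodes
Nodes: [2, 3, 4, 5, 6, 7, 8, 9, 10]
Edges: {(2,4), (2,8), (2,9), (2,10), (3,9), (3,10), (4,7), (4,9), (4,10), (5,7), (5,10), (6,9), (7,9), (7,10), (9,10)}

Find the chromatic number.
Clique number ω(G) = 4 (lower bound: χ ≥ ω).
The clique on [2, 4, 9, 10] has size 4, forcing χ ≥ 4, and the coloring below uses 4 colors, so χ(G) = 4.
A valid 4-coloring: color 1: [5, 8, 9]; color 2: [6, 10]; color 3: [2, 3, 7]; color 4: [4].

χ(G) = 4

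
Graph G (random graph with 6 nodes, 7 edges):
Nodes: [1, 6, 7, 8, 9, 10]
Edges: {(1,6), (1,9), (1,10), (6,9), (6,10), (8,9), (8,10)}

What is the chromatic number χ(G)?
Clique number ω(G) = 3 (lower bound: χ ≥ ω).
The clique on [1, 6, 9] has size 3, forcing χ ≥ 3, and the coloring below uses 3 colors, so χ(G) = 3.
A valid 3-coloring: color 1: [6, 7, 8]; color 2: [9, 10]; color 3: [1].

χ(G) = 3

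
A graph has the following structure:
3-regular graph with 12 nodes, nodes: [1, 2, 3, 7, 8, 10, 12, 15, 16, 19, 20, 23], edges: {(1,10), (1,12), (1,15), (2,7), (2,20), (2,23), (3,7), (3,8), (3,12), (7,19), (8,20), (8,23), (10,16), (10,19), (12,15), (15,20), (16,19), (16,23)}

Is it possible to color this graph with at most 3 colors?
A valid 3-coloring: color 1: [7, 8, 10, 12]; color 2: [1, 3, 19, 20, 23]; color 3: [2, 15, 16].
(χ(G) = 3 ≤ 3.)

Yes, G is 3-colorable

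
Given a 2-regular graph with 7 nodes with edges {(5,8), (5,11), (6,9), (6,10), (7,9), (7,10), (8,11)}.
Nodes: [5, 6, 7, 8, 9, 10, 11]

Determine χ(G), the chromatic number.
χ(G) = 3

Clique number ω(G) = 3 (lower bound: χ ≥ ω).
The clique on [5, 8, 11] has size 3, forcing χ ≥ 3, and the coloring below uses 3 colors, so χ(G) = 3.
A valid 3-coloring: color 1: [8, 9, 10]; color 2: [6, 7, 11]; color 3: [5].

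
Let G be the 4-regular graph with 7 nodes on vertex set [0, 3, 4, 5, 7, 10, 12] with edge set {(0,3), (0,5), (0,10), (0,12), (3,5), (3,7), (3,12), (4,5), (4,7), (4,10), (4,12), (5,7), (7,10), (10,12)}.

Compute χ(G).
χ(G) = 4

Clique number ω(G) = 3 (lower bound: χ ≥ ω).
Suppose a proper 3-coloring c exists. The clique [0, 3, 5] takes 3 distinct colors; by symmetry let c(0) = 1, c(3) = 2, c(5) = 3.
- Vertex 7: neighbors [3, 5] already have colors [2, 3] ⇒ c(7) = 1.
- Vertex 4: neighbors [7, 5] already have colors [1, 3] ⇒ c(4) = 2.
- Vertex 10: neighbors [0, 4] already have colors [1, 2] ⇒ c(10) = 3.
- Vertex 12: neighbors [0, 3, 10] already have colors [1, 2, 3] — all 3 colors blocked. Contradiction.
The forced assignments end in a contradiction, so G has no proper 3-coloring (χ ≥ 4).
The coloring below uses 4 colors, so χ(G) = 4.
A valid 4-coloring: color 1: [5, 10]; color 2: [3, 4]; color 3: [0, 7]; color 4: [12].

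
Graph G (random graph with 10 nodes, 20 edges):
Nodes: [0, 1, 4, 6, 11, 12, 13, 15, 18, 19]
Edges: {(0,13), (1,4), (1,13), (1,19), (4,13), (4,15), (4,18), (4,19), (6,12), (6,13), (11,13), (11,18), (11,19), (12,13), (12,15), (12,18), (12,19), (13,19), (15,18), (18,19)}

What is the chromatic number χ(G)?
χ(G) = 4

Clique number ω(G) = 4 (lower bound: χ ≥ ω).
The clique on [1, 4, 13, 19] has size 4, forcing χ ≥ 4, and the coloring below uses 4 colors, so χ(G) = 4.
A valid 4-coloring: color 1: [13, 18]; color 2: [0, 6, 15, 19]; color 3: [4, 11, 12]; color 4: [1].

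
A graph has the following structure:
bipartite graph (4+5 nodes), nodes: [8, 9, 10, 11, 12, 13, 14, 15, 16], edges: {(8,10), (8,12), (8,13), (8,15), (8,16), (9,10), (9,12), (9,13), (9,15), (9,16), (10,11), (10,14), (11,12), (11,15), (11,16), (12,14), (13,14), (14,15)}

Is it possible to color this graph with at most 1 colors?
Edge (8,10) forces its endpoints to differ, so 1 color is not enough.

No, G is not 1-colorable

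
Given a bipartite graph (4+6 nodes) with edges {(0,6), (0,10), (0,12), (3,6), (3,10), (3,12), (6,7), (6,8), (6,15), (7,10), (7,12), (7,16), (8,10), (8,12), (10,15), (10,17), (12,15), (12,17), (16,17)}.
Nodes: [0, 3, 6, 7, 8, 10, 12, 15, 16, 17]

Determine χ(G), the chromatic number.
χ(G) = 2

Clique number ω(G) = 2 (lower bound: χ ≥ ω).
The graph is bipartite (no odd cycle), so 2 colors suffice: χ(G) = 2.
A valid 2-coloring: color 1: [6, 10, 12, 16]; color 2: [0, 3, 7, 8, 15, 17].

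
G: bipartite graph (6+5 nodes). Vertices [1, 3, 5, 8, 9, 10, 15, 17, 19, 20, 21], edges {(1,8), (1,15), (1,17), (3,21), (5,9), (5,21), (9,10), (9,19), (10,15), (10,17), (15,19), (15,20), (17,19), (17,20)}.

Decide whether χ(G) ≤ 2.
A valid 2-coloring: color 1: [8, 9, 15, 17, 21]; color 2: [1, 3, 5, 10, 19, 20].
(χ(G) = 2 ≤ 2.)

Yes, G is 2-colorable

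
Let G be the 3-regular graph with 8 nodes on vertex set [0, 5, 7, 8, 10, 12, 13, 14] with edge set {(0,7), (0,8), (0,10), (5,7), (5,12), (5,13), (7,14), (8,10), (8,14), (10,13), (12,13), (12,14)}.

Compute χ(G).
χ(G) = 3

Clique number ω(G) = 3 (lower bound: χ ≥ ω).
The clique on [0, 8, 10] has size 3, forcing χ ≥ 3, and the coloring below uses 3 colors, so χ(G) = 3.
A valid 3-coloring: color 1: [7, 8, 13]; color 2: [10, 12]; color 3: [0, 5, 14].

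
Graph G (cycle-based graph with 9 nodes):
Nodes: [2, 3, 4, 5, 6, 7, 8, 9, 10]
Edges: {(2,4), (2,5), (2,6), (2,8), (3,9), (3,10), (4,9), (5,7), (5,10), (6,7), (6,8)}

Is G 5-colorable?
Yes, G is 5-colorable

A valid 5-coloring: color 1: [2, 7, 9, 10]; color 2: [3, 4, 5, 6]; color 3: [8].
(χ(G) = 3 ≤ 5.)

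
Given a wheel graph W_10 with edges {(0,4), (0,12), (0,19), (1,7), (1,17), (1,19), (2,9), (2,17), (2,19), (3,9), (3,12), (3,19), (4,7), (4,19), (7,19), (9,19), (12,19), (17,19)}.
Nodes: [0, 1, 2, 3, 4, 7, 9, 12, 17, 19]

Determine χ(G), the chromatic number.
Clique number ω(G) = 3 (lower bound: χ ≥ ω).
Odd cycle [3, 12, 0, 4, 7, 1, 17, 2, 9] needs 3 colors (χ ≥ 3).
Vertex 19 is adjacent to every vertex of [0, 1, 2, 3, 4, 7, 9, 12, 17], which already need 3 colors among themselves, so 19 needs a new color (χ ≥ 4).
The coloring below uses 4 colors, so χ(G) = 4.
A valid 4-coloring: color 1: [19]; color 2: [0, 2, 3, 7]; color 3: [1, 4, 9, 12]; color 4: [17].

χ(G) = 4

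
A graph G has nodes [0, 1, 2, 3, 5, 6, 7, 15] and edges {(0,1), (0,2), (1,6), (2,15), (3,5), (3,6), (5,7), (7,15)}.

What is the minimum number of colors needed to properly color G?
χ(G) = 2

Clique number ω(G) = 2 (lower bound: χ ≥ ω).
The graph is bipartite (no odd cycle), so 2 colors suffice: χ(G) = 2.
A valid 2-coloring: color 1: [0, 5, 6, 15]; color 2: [1, 2, 3, 7].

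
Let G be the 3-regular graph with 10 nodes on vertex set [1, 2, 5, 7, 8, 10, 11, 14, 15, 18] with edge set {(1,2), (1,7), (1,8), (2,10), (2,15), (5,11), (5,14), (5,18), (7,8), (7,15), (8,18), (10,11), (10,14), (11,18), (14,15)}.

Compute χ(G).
χ(G) = 3

Clique number ω(G) = 3 (lower bound: χ ≥ ω).
The clique on [1, 7, 8] has size 3, forcing χ ≥ 3, and the coloring below uses 3 colors, so χ(G) = 3.
A valid 3-coloring: color 1: [2, 7, 11, 14]; color 2: [1, 10, 15, 18]; color 3: [5, 8].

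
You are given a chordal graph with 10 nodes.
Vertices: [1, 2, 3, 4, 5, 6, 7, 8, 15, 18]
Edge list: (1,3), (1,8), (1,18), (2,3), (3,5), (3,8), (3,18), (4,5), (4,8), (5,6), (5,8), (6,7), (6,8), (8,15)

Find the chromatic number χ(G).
χ(G) = 3

Clique number ω(G) = 3 (lower bound: χ ≥ ω).
The clique on [1, 3, 8] has size 3, forcing χ ≥ 3, and the coloring below uses 3 colors, so χ(G) = 3.
A valid 3-coloring: color 1: [2, 7, 8, 18]; color 2: [3, 4, 6, 15]; color 3: [1, 5].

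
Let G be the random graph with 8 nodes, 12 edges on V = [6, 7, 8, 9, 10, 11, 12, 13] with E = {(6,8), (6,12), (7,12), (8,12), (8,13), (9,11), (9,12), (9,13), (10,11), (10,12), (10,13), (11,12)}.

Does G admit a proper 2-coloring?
No, G is not 2-colorable

The clique on vertices [6, 8, 12] has size 3 > 2, so it alone needs 3 colors.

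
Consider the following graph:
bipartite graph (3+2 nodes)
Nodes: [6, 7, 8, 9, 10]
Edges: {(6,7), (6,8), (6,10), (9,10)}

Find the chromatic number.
χ(G) = 2

Clique number ω(G) = 2 (lower bound: χ ≥ ω).
The graph is bipartite (no odd cycle), so 2 colors suffice: χ(G) = 2.
A valid 2-coloring: color 1: [6, 9]; color 2: [7, 8, 10].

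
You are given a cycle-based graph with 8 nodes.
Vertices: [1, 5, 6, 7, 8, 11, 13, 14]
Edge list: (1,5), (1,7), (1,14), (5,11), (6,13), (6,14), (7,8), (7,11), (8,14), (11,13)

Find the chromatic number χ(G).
Clique number ω(G) = 2 (lower bound: χ ≥ ω).
The graph is bipartite (no odd cycle), so 2 colors suffice: χ(G) = 2.
A valid 2-coloring: color 1: [5, 7, 13, 14]; color 2: [1, 6, 8, 11].

χ(G) = 2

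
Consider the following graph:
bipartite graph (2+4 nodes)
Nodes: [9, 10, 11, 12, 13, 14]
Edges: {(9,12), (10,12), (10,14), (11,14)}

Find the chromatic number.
Clique number ω(G) = 2 (lower bound: χ ≥ ω).
The graph is bipartite (no odd cycle), so 2 colors suffice: χ(G) = 2.
A valid 2-coloring: color 1: [12, 13, 14]; color 2: [9, 10, 11].

χ(G) = 2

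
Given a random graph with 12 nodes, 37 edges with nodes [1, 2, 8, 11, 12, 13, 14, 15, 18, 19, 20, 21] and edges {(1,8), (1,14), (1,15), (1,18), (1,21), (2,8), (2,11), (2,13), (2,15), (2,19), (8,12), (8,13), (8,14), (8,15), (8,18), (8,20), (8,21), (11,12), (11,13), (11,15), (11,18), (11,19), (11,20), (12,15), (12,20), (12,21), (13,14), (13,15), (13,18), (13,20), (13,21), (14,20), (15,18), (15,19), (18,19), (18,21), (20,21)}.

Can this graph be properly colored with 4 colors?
A valid 4-coloring: color 1: [8, 11]; color 2: [1, 12, 13, 19]; color 3: [14, 15, 21]; color 4: [2, 18, 20].
(χ(G) = 4 ≤ 4.)

Yes, G is 4-colorable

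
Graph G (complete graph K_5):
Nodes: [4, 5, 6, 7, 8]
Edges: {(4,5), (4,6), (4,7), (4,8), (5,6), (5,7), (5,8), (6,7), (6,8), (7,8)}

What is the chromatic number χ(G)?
χ(G) = 5

Clique number ω(G) = 5 (lower bound: χ ≥ ω).
The clique on [4, 5, 6, 7, 8] has size 5, forcing χ ≥ 5, and the coloring below uses 5 colors, so χ(G) = 5.
A valid 5-coloring: color 1: [4]; color 2: [7]; color 3: [8]; color 4: [5]; color 5: [6].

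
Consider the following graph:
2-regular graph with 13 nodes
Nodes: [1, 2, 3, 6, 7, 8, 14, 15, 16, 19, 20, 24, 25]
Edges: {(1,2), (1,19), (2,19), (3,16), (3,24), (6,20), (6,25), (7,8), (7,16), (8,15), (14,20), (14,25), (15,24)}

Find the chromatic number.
Clique number ω(G) = 3 (lower bound: χ ≥ ω).
The clique on [1, 2, 19] has size 3, forcing χ ≥ 3, and the coloring below uses 3 colors, so χ(G) = 3.
A valid 3-coloring: color 1: [1, 8, 16, 20, 24, 25]; color 2: [2, 3, 6, 7, 14, 15]; color 3: [19].

χ(G) = 3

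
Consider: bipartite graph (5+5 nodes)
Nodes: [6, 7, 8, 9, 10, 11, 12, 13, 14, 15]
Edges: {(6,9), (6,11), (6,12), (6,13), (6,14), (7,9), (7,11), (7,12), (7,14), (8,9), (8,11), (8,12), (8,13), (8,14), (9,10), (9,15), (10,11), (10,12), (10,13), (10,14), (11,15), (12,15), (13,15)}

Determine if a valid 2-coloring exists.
A valid 2-coloring: color 1: [6, 7, 8, 10, 15]; color 2: [9, 11, 12, 13, 14].
(χ(G) = 2 ≤ 2.)

Yes, G is 2-colorable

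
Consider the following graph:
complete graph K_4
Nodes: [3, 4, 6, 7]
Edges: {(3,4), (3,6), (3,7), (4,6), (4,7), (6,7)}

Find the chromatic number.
Clique number ω(G) = 4 (lower bound: χ ≥ ω).
The clique on [3, 4, 6, 7] has size 4, forcing χ ≥ 4, and the coloring below uses 4 colors, so χ(G) = 4.
A valid 4-coloring: color 1: [6]; color 2: [7]; color 3: [4]; color 4: [3].

χ(G) = 4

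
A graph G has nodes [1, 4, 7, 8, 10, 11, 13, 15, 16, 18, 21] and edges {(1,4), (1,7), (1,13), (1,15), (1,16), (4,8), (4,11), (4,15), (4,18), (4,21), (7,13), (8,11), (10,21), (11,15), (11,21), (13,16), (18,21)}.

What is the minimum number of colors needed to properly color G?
χ(G) = 3

Clique number ω(G) = 3 (lower bound: χ ≥ ω).
The clique on [1, 4, 15] has size 3, forcing χ ≥ 3, and the coloring below uses 3 colors, so χ(G) = 3.
A valid 3-coloring: color 1: [4, 10, 13]; color 2: [1, 11, 18]; color 3: [7, 8, 15, 16, 21].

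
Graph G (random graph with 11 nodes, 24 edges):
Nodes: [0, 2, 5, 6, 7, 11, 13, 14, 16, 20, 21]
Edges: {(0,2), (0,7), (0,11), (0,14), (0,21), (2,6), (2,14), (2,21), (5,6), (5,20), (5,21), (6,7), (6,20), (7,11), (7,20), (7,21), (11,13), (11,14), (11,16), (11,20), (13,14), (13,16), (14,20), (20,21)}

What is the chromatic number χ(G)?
Clique number ω(G) = 3 (lower bound: χ ≥ ω).
Odd cycle [11, 7, 21, 2, 14] needs 3 colors (χ ≥ 3).
Vertex 0 is adjacent to every vertex of [2, 7, 11, 14, 21], which already need 3 colors among themselves, so 0 needs a new color (χ ≥ 4).
The coloring below uses 4 colors, so χ(G) = 4.
A valid 4-coloring: color 1: [0, 13, 20]; color 2: [6, 11, 21]; color 3: [5, 7, 14, 16]; color 4: [2].

χ(G) = 4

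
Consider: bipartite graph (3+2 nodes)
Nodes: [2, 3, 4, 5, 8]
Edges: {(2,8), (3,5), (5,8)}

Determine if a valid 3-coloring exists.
Yes, G is 3-colorable

A valid 3-coloring: color 1: [2, 4, 5]; color 2: [3, 8].
(χ(G) = 2 ≤ 3.)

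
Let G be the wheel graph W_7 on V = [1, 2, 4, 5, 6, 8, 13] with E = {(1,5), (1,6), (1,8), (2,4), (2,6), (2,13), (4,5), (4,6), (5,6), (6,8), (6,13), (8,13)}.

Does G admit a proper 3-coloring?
Yes, G is 3-colorable

A valid 3-coloring: color 1: [6]; color 2: [2, 5, 8]; color 3: [1, 4, 13].
(χ(G) = 3 ≤ 3.)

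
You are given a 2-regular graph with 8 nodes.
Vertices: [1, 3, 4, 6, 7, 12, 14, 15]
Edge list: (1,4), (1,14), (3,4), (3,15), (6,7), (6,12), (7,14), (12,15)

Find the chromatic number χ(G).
χ(G) = 2

Clique number ω(G) = 2 (lower bound: χ ≥ ω).
The graph is bipartite (no odd cycle), so 2 colors suffice: χ(G) = 2.
A valid 2-coloring: color 1: [1, 3, 7, 12]; color 2: [4, 6, 14, 15].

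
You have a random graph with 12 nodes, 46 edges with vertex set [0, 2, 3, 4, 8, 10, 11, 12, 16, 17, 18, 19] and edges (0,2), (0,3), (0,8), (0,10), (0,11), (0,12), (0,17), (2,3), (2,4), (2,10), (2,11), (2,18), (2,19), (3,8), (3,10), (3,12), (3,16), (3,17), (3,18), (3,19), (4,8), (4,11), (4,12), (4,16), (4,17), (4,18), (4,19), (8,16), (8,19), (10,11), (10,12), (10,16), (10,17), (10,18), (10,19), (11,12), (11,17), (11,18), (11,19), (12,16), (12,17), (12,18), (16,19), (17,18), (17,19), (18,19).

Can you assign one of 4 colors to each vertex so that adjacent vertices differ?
No, G is not 4-colorable

The clique on vertices [0, 10, 11, 12, 17] has size 5 > 4, so it alone needs 5 colors.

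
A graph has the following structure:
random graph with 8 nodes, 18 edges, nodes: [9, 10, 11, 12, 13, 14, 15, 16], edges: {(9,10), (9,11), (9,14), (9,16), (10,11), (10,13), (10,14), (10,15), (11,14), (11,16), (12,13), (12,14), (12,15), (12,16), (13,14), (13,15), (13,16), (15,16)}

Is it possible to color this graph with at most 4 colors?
Yes, G is 4-colorable

A valid 4-coloring: color 1: [9, 13]; color 2: [10, 16]; color 3: [14, 15]; color 4: [11, 12].
(χ(G) = 4 ≤ 4.)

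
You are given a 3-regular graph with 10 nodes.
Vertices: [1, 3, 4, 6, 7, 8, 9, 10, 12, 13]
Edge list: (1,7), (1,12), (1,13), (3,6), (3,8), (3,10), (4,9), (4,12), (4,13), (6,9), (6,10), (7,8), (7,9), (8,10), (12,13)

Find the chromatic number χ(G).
χ(G) = 3

Clique number ω(G) = 3 (lower bound: χ ≥ ω).
The clique on [1, 12, 13] has size 3, forcing χ ≥ 3, and the coloring below uses 3 colors, so χ(G) = 3.
A valid 3-coloring: color 1: [7, 10, 13]; color 2: [1, 4, 6, 8]; color 3: [3, 9, 12].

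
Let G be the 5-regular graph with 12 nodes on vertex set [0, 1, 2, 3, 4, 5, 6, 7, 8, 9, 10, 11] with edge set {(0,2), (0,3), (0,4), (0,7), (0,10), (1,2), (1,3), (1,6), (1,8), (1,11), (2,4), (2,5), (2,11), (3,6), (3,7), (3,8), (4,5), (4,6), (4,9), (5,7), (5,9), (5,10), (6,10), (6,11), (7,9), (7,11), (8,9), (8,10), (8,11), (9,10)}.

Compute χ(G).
χ(G) = 4

Clique number ω(G) = 3 (lower bound: χ ≥ ω).
Suppose a proper 3-coloring c exists. The clique [0, 2, 4] takes 3 distinct colors; by symmetry let c(0) = 1, c(2) = 2, c(4) = 3.
- Vertex 5: neighbors [2, 4] already have colors [2, 3] ⇒ c(5) = 1.
- Vertex 9: neighbors [5, 4] already have colors [1, 3] ⇒ c(9) = 2.
- Vertex 7: neighbors [0, 9] already have colors [1, 2] ⇒ c(7) = 3.
- Vertex 3: neighbors [0, 7] already have colors [1, 3] ⇒ c(3) = 2.
- Vertex 6: neighbors [3, 4] already have colors [2, 3] ⇒ c(6) = 1.
- Vertex 11: neighbors [6, 2, 7] already have colors [1, 2, 3] — all 3 colors blocked. Contradiction.
The forced assignments end in a contradiction, so G has no proper 3-coloring (χ ≥ 4).
The coloring below uses 4 colors, so χ(G) = 4.
A valid 4-coloring: color 1: [0, 5, 6, 8]; color 2: [2, 7, 10]; color 3: [3, 9, 11]; color 4: [1, 4].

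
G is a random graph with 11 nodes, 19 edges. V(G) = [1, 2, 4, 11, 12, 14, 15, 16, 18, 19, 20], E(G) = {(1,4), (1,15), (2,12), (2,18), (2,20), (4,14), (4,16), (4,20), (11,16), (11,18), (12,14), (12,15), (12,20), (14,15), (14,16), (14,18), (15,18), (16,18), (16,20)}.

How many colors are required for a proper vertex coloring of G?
Clique number ω(G) = 3 (lower bound: χ ≥ ω).
The clique on [2, 12, 20] has size 3, forcing χ ≥ 3, and the coloring below uses 3 colors, so χ(G) = 3.
A valid 3-coloring: color 1: [4, 12, 18, 19]; color 2: [2, 15, 16]; color 3: [1, 11, 14, 20].

χ(G) = 3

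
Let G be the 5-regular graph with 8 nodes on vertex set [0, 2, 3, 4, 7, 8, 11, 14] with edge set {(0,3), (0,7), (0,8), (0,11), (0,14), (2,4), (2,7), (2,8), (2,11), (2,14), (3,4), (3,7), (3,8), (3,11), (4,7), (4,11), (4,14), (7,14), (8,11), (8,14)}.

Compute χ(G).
χ(G) = 4

Clique number ω(G) = 4 (lower bound: χ ≥ ω).
The clique on [0, 3, 8, 11] has size 4, forcing χ ≥ 4, and the coloring below uses 4 colors, so χ(G) = 4.
A valid 4-coloring: color 1: [4, 8]; color 2: [3, 14]; color 3: [7, 11]; color 4: [0, 2].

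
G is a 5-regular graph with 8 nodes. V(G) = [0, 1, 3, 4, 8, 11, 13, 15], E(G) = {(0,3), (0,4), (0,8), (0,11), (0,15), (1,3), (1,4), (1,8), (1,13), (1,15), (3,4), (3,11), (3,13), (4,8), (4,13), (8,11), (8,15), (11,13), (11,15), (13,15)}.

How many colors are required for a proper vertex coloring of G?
χ(G) = 4

Clique number ω(G) = 4 (lower bound: χ ≥ ω).
The clique on [0, 8, 11, 15] has size 4, forcing χ ≥ 4, and the coloring below uses 4 colors, so χ(G) = 4.
A valid 4-coloring: color 1: [3, 15]; color 2: [4, 11]; color 3: [0, 1]; color 4: [8, 13].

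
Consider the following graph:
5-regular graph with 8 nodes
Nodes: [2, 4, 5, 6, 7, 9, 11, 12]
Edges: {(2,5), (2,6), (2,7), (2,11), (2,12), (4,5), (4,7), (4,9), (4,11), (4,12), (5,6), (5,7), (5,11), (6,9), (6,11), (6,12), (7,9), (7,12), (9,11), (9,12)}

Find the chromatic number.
χ(G) = 4

Clique number ω(G) = 4 (lower bound: χ ≥ ω).
The clique on [4, 7, 9, 12] has size 4, forcing χ ≥ 4, and the coloring below uses 4 colors, so χ(G) = 4.
A valid 4-coloring: color 1: [6, 7]; color 2: [2, 4]; color 3: [11, 12]; color 4: [5, 9].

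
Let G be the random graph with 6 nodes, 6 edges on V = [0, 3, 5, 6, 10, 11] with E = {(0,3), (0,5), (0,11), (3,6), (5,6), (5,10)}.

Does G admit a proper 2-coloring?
A valid 2-coloring: color 1: [0, 6, 10]; color 2: [3, 5, 11].
(χ(G) = 2 ≤ 2.)

Yes, G is 2-colorable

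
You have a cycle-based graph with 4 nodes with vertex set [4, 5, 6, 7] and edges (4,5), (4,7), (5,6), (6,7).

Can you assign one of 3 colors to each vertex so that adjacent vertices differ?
A valid 3-coloring: color 1: [4, 6]; color 2: [5, 7].
(χ(G) = 2 ≤ 3.)

Yes, G is 3-colorable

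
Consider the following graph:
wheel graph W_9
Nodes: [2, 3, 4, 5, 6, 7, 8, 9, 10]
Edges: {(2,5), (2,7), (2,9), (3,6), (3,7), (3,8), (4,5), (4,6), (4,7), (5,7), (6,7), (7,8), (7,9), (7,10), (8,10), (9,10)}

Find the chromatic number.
χ(G) = 3

Clique number ω(G) = 3 (lower bound: χ ≥ ω).
The clique on [2, 7, 9] has size 3, forcing χ ≥ 3, and the coloring below uses 3 colors, so χ(G) = 3.
A valid 3-coloring: color 1: [7]; color 2: [5, 6, 8, 9]; color 3: [2, 3, 4, 10].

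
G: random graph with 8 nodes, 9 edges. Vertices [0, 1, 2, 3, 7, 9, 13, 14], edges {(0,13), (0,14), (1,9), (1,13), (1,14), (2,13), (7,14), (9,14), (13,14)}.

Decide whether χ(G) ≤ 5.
Yes, G is 5-colorable

A valid 5-coloring: color 1: [2, 3, 14]; color 2: [7, 9, 13]; color 3: [0, 1].
(χ(G) = 3 ≤ 5.)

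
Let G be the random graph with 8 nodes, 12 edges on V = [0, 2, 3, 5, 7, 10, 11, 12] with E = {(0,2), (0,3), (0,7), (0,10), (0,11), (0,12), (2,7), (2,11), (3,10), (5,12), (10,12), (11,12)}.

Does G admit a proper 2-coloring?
The clique on vertices [0, 3, 10] has size 3 > 2, so it alone needs 3 colors.

No, G is not 2-colorable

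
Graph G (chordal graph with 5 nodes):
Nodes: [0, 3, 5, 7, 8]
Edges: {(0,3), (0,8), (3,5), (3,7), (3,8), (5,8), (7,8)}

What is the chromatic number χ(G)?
Clique number ω(G) = 3 (lower bound: χ ≥ ω).
The clique on [0, 3, 8] has size 3, forcing χ ≥ 3, and the coloring below uses 3 colors, so χ(G) = 3.
A valid 3-coloring: color 1: [3]; color 2: [8]; color 3: [0, 5, 7].

χ(G) = 3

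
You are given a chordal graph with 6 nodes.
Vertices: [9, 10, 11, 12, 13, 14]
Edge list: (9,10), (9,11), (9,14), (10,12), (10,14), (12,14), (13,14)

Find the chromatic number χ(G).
χ(G) = 3

Clique number ω(G) = 3 (lower bound: χ ≥ ω).
The clique on [9, 10, 14] has size 3, forcing χ ≥ 3, and the coloring below uses 3 colors, so χ(G) = 3.
A valid 3-coloring: color 1: [11, 14]; color 2: [9, 12, 13]; color 3: [10].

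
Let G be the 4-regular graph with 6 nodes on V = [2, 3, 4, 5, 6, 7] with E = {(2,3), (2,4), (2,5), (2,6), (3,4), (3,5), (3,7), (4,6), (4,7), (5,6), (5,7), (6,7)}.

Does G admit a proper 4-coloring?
A valid 4-coloring: color 1: [4, 5]; color 2: [3, 6]; color 3: [2, 7].
(χ(G) = 3 ≤ 4.)

Yes, G is 4-colorable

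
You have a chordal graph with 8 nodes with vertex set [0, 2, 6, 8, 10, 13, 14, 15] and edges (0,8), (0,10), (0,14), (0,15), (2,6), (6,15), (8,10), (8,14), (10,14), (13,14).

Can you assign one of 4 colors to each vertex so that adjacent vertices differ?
A valid 4-coloring: color 1: [2, 14, 15]; color 2: [0, 6, 13]; color 3: [10]; color 4: [8].
(χ(G) = 4 ≤ 4.)

Yes, G is 4-colorable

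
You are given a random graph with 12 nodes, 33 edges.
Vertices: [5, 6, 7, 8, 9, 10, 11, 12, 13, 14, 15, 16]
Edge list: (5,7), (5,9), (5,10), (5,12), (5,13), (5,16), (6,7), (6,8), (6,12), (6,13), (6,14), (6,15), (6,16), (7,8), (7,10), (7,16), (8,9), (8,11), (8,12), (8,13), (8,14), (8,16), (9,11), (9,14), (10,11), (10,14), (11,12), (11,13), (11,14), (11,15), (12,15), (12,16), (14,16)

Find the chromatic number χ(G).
Clique number ω(G) = 4 (lower bound: χ ≥ ω).
The clique on [8, 9, 11, 14] has size 4, forcing χ ≥ 4, and the coloring below uses 4 colors, so χ(G) = 4.
A valid 4-coloring: color 1: [5, 8, 15]; color 2: [6, 11]; color 3: [7, 12, 13, 14]; color 4: [9, 10, 16].

χ(G) = 4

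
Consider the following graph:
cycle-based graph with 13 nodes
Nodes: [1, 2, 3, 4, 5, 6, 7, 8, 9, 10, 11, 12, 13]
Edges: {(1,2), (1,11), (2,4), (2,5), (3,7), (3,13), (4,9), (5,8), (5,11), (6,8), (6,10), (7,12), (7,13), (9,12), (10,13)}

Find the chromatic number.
χ(G) = 3

Clique number ω(G) = 3 (lower bound: χ ≥ ω).
The clique on [3, 7, 13] has size 3, forcing χ ≥ 3, and the coloring below uses 3 colors, so χ(G) = 3.
A valid 3-coloring: color 1: [2, 7, 8, 9, 10, 11]; color 2: [1, 4, 5, 6, 12, 13]; color 3: [3].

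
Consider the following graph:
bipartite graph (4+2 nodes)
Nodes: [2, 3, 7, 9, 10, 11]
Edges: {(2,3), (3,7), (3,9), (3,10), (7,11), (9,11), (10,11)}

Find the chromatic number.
χ(G) = 2

Clique number ω(G) = 2 (lower bound: χ ≥ ω).
The graph is bipartite (no odd cycle), so 2 colors suffice: χ(G) = 2.
A valid 2-coloring: color 1: [3, 11]; color 2: [2, 7, 9, 10].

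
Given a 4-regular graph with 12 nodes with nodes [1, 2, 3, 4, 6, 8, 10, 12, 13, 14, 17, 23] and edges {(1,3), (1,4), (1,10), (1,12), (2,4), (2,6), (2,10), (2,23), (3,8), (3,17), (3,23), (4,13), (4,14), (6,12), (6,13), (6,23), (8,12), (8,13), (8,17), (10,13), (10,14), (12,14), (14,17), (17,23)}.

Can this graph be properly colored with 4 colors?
Yes, G is 4-colorable

A valid 4-coloring: color 1: [4, 6, 10, 17]; color 2: [2, 3, 12, 13]; color 3: [1, 8, 14, 23].
(χ(G) = 3 ≤ 4.)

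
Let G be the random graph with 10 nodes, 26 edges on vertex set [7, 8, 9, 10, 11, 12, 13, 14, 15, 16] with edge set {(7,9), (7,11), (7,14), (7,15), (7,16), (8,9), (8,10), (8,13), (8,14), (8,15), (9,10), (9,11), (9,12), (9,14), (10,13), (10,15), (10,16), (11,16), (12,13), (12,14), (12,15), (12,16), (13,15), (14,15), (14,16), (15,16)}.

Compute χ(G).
Clique number ω(G) = 4 (lower bound: χ ≥ ω).
The clique on [8, 10, 13, 15] has size 4, forcing χ ≥ 4, and the coloring below uses 4 colors, so χ(G) = 4.
A valid 4-coloring: color 1: [11, 15]; color 2: [10, 14]; color 3: [9, 13, 16]; color 4: [7, 8, 12].

χ(G) = 4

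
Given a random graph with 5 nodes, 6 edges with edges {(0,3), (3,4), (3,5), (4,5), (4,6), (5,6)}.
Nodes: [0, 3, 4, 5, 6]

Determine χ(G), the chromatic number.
χ(G) = 3

Clique number ω(G) = 3 (lower bound: χ ≥ ω).
The clique on [3, 4, 5] has size 3, forcing χ ≥ 3, and the coloring below uses 3 colors, so χ(G) = 3.
A valid 3-coloring: color 1: [0, 4]; color 2: [3, 6]; color 3: [5].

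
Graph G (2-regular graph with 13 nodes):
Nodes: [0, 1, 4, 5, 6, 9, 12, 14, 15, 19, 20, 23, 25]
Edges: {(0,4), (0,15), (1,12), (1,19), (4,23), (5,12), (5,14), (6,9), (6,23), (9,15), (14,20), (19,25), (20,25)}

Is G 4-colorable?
A valid 4-coloring: color 1: [0, 1, 5, 9, 20, 23]; color 2: [4, 6, 12, 14, 15, 25]; color 3: [19].
(χ(G) = 3 ≤ 4.)

Yes, G is 4-colorable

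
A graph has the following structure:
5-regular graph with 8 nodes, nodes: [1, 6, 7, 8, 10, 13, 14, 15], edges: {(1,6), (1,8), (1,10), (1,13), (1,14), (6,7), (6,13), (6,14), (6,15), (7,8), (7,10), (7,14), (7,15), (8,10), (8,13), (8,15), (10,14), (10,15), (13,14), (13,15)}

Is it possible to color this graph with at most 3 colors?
The clique on vertices [1, 6, 13, 14] has size 4 > 3, so it alone needs 4 colors.

No, G is not 3-colorable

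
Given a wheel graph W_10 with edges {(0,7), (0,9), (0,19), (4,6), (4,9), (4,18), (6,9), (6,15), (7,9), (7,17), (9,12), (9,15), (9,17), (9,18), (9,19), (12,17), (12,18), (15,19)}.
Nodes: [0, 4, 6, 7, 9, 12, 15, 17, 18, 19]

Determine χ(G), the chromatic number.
χ(G) = 4

Clique number ω(G) = 3 (lower bound: χ ≥ ω).
Odd cycle [19, 0, 7, 17, 12, 18, 4, 6, 15] needs 3 colors (χ ≥ 3).
Vertex 9 is adjacent to every vertex of [0, 4, 6, 7, 12, 15, 17, 18, 19], which already need 3 colors among themselves, so 9 needs a new color (χ ≥ 4).
The coloring below uses 4 colors, so χ(G) = 4.
A valid 4-coloring: color 1: [9]; color 2: [6, 7, 12, 19]; color 3: [0, 15, 17, 18]; color 4: [4].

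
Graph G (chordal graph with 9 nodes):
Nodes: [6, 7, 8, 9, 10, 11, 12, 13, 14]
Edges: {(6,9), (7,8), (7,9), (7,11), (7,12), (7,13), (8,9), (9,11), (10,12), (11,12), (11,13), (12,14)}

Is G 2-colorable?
The clique on vertices [7, 8, 9] has size 3 > 2, so it alone needs 3 colors.

No, G is not 2-colorable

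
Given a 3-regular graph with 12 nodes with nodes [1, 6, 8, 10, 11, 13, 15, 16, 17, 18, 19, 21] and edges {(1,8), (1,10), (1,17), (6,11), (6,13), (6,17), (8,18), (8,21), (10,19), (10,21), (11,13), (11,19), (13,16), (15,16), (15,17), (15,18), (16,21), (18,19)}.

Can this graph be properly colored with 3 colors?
Yes, G is 3-colorable

A valid 3-coloring: color 1: [10, 11, 16, 17, 18]; color 2: [6, 8, 15, 19]; color 3: [1, 13, 21].
(χ(G) = 3 ≤ 3.)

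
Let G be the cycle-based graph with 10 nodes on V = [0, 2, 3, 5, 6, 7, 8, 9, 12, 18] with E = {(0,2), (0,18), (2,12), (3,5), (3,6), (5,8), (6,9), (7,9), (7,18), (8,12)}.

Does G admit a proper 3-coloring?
A valid 3-coloring: color 1: [2, 3, 8, 9, 18]; color 2: [0, 5, 6, 7, 12].
(χ(G) = 2 ≤ 3.)

Yes, G is 3-colorable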